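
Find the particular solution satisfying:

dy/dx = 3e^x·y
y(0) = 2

General solution: y = Ce^(3e^x)
Applying IC y(0) = 2:
Particular solution: y = 2e^(3(e^x - 1))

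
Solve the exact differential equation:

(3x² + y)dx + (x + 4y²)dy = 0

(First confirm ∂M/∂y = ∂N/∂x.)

Verify exactness: ∂M/∂y = ∂N/∂x ✓
Find F(x,y) such that ∂F/∂x = M, ∂F/∂y = N
Solution: x³ + xy + 4y³/3 = C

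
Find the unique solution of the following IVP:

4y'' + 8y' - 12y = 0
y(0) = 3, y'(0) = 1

General solution: y = C₁e^x + C₂e^(-3x)
Applying ICs: C₁ = 5/2, C₂ = 1/2
Particular solution: y = (5/2)e^x + (1/2)e^(-3x)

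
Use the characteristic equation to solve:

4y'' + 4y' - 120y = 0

Characteristic equation: 4r² + 4r - 120 = 0
Divide by 4: r² + r - 30 = 0
Roots: r = 5, -6 (distinct real)
General solution: y = C₁e^(5x) + C₂e^(-6x)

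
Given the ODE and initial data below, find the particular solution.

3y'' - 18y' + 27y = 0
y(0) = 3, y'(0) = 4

General solution: y = (C₁ + C₂x)e^(3x)
Repeated root r = 3
Applying ICs: C₁ = 3, C₂ = -5
Particular solution: y = (3 - 5x)e^(3x)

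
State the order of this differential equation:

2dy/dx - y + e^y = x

The order is 1 (highest derivative is of order 1).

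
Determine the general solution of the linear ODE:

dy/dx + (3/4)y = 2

Using integrating factor method:

General solution: y = 8/3 + Ce^(-3x/4)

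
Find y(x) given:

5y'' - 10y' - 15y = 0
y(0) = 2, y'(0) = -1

General solution: y = C₁e^(3x) + C₂e^(-x)
Applying ICs: C₁ = 1/4, C₂ = 7/4
Particular solution: y = (1/4)e^(3x) + (7/4)e^(-x)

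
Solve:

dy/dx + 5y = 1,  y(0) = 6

General solution: y = 1/5 + Ce^(-5x)
Applying y(0) = 6: C = 6 - 1/5 = 29/5
Particular solution: y = 1/5 + (29/5)e^(-5x)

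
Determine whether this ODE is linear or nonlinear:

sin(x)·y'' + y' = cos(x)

Linear (y and its derivatives appear to the first power only, no products of y terms)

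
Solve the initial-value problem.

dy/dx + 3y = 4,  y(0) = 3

General solution: y = 4/3 + Ce^(-3x)
Applying y(0) = 3: C = 3 - 4/3 = 5/3
Particular solution: y = 4/3 + (5/3)e^(-3x)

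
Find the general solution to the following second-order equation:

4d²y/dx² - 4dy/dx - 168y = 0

Characteristic equation: 4r² - 4r - 168 = 0
Divide by 4: r² - r - 42 = 0
Roots: r = 7, -6 (distinct real)
General solution: y = C₁e^(7x) + C₂e^(-6x)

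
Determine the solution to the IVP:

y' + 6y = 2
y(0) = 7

General solution: y = 1/3 + Ce^(-6x)
Applying y(0) = 7: C = 7 - 1/3 = 20/3
Particular solution: y = 1/3 + (20/3)e^(-6x)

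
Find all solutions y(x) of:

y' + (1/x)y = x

Using integrating factor method:

General solution: y = (1/3)x^2 + C/x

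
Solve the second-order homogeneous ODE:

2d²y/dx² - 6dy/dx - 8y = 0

Characteristic equation: 2r² - 6r - 8 = 0
Divide by 2: r² - 3r - 4 = 0
Roots: r = 4, -1 (distinct real)
General solution: y = C₁e^(4x) + C₂e^(-x)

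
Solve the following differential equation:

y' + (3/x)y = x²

Using integrating factor method:

General solution: y = (1/6)x^3 + Cx^(-3)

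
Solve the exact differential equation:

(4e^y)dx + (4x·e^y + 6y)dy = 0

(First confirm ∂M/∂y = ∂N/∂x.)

Verify exactness: ∂M/∂y = ∂N/∂x ✓
Find F(x,y) such that ∂F/∂x = M, ∂F/∂y = N
Solution: 4x·e^y + 3y² = C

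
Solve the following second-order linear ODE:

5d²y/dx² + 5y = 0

Characteristic equation: 5r² + 5 = 0
Divide by 5: r² + 1 = 0
Roots: r = ±i (complex conjugates)
General solution: y = C₁cos(x) + C₂sin(x)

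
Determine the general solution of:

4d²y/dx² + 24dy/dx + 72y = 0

Characteristic equation: 4r² + 24r + 72 = 0
Divide by 4: r² + 6r + 18 = 0
Roots: r = -3 ± 3i (complex conjugates)
General solution: y = e^(-3x)(C₁cos(3x) + C₂sin(3x))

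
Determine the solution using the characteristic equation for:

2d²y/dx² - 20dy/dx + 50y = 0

Characteristic equation: 2r² - 20r + 50 = 0
Divide by 2: r² - 10r + 25 = 0
Factored: (r - 5)² = 0
Repeated root: r = 5
General solution: y = (C₁ + C₂x)e^(5x)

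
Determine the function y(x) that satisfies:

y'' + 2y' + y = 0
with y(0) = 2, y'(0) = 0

General solution: y = (C₁ + C₂x)e^(-x)
Repeated root r = -1
Applying ICs: C₁ = 2, C₂ = 2
Particular solution: y = (2 + 2x)e^(-x)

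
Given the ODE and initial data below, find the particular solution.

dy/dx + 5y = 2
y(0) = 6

General solution: y = 2/5 + Ce^(-5x)
Applying y(0) = 6: C = 6 - 2/5 = 28/5
Particular solution: y = 2/5 + (28/5)e^(-5x)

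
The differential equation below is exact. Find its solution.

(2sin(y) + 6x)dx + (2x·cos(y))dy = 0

Verify exactness: ∂M/∂y = ∂N/∂x ✓
Find F(x,y) such that ∂F/∂x = M, ∂F/∂y = N
Solution: 2x·sin(y) + 3x² = C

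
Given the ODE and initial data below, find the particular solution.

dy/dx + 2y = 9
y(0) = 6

General solution: y = 9/2 + Ce^(-2x)
Applying y(0) = 6: C = 6 - 9/2 = 3/2
Particular solution: y = 9/2 + (3/2)e^(-2x)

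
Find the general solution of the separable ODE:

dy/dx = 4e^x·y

Separating variables and integrating:
ln|y| = 4e^x + C

General solution: y = Ce^(4e^x)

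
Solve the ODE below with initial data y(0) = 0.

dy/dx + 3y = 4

General solution: y = 4/3 + Ce^(-3x)
Applying y(0) = 0: C = 0 - 4/3 = -4/3
Particular solution: y = 4/3 - (4/3)e^(-3x)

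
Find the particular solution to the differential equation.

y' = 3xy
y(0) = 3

General solution: y = Ce^(3x²/2)
Applying IC y(0) = 3:
Particular solution: y = 3e^(3x²/2)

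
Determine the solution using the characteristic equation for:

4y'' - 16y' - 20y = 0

Characteristic equation: 4r² - 16r - 20 = 0
Divide by 4: r² - 4r - 5 = 0
Roots: r = 5, -1 (distinct real)
General solution: y = C₁e^(5x) + C₂e^(-x)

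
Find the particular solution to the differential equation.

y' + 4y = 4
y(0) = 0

General solution: y = 1 + Ce^(-4x)
Applying y(0) = 0: C = 0 - 1 = -1
Particular solution: y = 1 - e^(-4x)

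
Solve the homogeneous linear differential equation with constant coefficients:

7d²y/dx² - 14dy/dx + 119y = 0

Characteristic equation: 7r² - 14r + 119 = 0
Divide by 7: r² - 2r + 17 = 0
Roots: r = 1 ± 4i (complex conjugates)
General solution: y = e^x(C₁cos(4x) + C₂sin(4x))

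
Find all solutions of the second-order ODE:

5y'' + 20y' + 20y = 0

Characteristic equation: 5r² + 20r + 20 = 0
Divide by 5: r² + 4r + 4 = 0
Factored: (r + 2)² = 0
Repeated root: r = -2
General solution: y = (C₁ + C₂x)e^(-2x)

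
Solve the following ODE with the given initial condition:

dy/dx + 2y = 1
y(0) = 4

General solution: y = 1/2 + Ce^(-2x)
Applying y(0) = 4: C = 4 - 1/2 = 7/2
Particular solution: y = 1/2 + (7/2)e^(-2x)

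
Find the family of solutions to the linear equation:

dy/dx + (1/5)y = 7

Using integrating factor method:

General solution: y = 35 + Ce^(-x/5)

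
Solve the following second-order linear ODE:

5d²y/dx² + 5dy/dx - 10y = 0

Characteristic equation: 5r² + 5r - 10 = 0
Divide by 5: r² + r - 2 = 0
Roots: r = 1, -2 (distinct real)
General solution: y = C₁e^x + C₂e^(-2x)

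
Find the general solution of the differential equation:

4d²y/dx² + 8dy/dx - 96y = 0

Characteristic equation: 4r² + 8r - 96 = 0
Divide by 4: r² + 2r - 24 = 0
Roots: r = 4, -6 (distinct real)
General solution: y = C₁e^(4x) + C₂e^(-6x)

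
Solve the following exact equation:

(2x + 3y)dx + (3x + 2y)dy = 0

Verify exactness: ∂M/∂y = ∂N/∂x ✓
Find F(x,y) such that ∂F/∂x = M, ∂F/∂y = N
Solution: x² + 3xy + y² = C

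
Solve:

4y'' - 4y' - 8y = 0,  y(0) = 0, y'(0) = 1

General solution: y = C₁e^(2x) + C₂e^(-x)
Applying ICs: C₁ = 1/3, C₂ = -1/3
Particular solution: y = (1/3)e^(2x) - (1/3)e^(-x)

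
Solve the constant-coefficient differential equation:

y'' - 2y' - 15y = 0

Characteristic equation: r² - 2r - 15 = 0
Roots: r = 5, -3 (distinct real)
General solution: y = C₁e^(5x) + C₂e^(-3x)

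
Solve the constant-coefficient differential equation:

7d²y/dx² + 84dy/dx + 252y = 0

Characteristic equation: 7r² + 84r + 252 = 0
Divide by 7: r² + 12r + 36 = 0
Factored: (r + 6)² = 0
Repeated root: r = -6
General solution: y = (C₁ + C₂x)e^(-6x)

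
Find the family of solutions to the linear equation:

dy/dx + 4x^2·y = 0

Using integrating factor method:

General solution: y = Ce^(-4x^3/3)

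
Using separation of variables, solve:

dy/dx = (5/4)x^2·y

Separating variables and integrating:
ln|y| = 5x^3/12 + C

General solution: y = Ce^(5x^3/12)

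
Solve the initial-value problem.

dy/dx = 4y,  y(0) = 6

General solution: y = Ce^(4x)
Applying IC y(0) = 6:
Particular solution: y = 6e^(4x)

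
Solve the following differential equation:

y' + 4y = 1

Using integrating factor method:

General solution: y = 1/4 + Ce^(-4x)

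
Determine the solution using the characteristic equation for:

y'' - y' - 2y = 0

Characteristic equation: r² - r - 2 = 0
Roots: r = 2, -1 (distinct real)
General solution: y = C₁e^(2x) + C₂e^(-x)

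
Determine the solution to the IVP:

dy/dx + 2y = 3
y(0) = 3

General solution: y = 3/2 + Ce^(-2x)
Applying y(0) = 3: C = 3 - 3/2 = 3/2
Particular solution: y = 3/2 + (3/2)e^(-2x)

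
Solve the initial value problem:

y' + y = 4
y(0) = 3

General solution: y = 4 + Ce^(-x)
Applying y(0) = 3: C = 3 - 4 = -1
Particular solution: y = 4 - e^(-x)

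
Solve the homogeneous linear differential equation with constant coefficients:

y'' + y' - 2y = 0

Characteristic equation: r² + r - 2 = 0
Roots: r = 1, -2 (distinct real)
General solution: y = C₁e^x + C₂e^(-2x)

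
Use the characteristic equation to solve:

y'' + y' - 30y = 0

Characteristic equation: r² + r - 30 = 0
Roots: r = 5, -6 (distinct real)
General solution: y = C₁e^(5x) + C₂e^(-6x)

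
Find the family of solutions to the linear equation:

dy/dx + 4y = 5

Using integrating factor method:

General solution: y = 5/4 + Ce^(-4x)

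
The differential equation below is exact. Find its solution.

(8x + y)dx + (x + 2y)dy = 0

Verify exactness: ∂M/∂y = ∂N/∂x ✓
Find F(x,y) such that ∂F/∂x = M, ∂F/∂y = N
Solution: 4x² + xy + y² = C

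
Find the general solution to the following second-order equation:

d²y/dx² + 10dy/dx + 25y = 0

Characteristic equation: r² + 10r + 25 = 0
Factored: (r + 5)² = 0
Repeated root: r = -5
General solution: y = (C₁ + C₂x)e^(-5x)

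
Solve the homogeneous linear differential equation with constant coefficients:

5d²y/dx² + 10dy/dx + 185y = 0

Characteristic equation: 5r² + 10r + 185 = 0
Divide by 5: r² + 2r + 37 = 0
Roots: r = -1 ± 6i (complex conjugates)
General solution: y = e^(-x)(C₁cos(6x) + C₂sin(6x))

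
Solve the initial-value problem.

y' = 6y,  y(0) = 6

General solution: y = Ce^(6x)
Applying IC y(0) = 6:
Particular solution: y = 6e^(6x)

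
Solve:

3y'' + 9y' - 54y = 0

Characteristic equation: 3r² + 9r - 54 = 0
Divide by 3: r² + 3r - 18 = 0
Roots: r = 3, -6 (distinct real)
General solution: y = C₁e^(3x) + C₂e^(-6x)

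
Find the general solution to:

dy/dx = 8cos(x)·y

Separating variables and integrating:
ln|y| = 8sin(x) + C

General solution: y = Ce^(8sin(x))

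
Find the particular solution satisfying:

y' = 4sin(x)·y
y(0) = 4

General solution: y = Ce^(-4cos(x))
Applying IC y(0) = 4:
Particular solution: y = 4e^(4(1-cos(x)))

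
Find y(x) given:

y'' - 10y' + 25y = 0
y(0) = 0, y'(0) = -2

General solution: y = (C₁ + C₂x)e^(5x)
Repeated root r = 5
Applying ICs: C₁ = 0, C₂ = -2
Particular solution: y = -2xe^(5x)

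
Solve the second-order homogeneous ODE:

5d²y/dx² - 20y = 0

Characteristic equation: 5r² - 20 = 0
Divide by 5: r² - 4 = 0
Roots: r = 2, -2 (distinct real)
General solution: y = C₁e^(2x) + C₂e^(-2x)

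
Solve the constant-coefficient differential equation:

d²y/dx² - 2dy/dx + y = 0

Characteristic equation: r² - 2r + 1 = 0
Factored: (r - 1)² = 0
Repeated root: r = 1
General solution: y = (C₁ + C₂x)e^x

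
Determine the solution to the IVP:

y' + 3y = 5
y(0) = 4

General solution: y = 5/3 + Ce^(-3x)
Applying y(0) = 4: C = 4 - 5/3 = 7/3
Particular solution: y = 5/3 + (7/3)e^(-3x)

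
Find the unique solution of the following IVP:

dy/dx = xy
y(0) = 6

General solution: y = Ce^(x²/2)
Applying IC y(0) = 6:
Particular solution: y = 6e^(x²/2)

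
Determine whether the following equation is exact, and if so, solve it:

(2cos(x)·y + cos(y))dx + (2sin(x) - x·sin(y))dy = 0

Verify exactness: ∂M/∂y = ∂N/∂x ✓
Find F(x,y) such that ∂F/∂x = M, ∂F/∂y = N
Solution: 2sin(x)·y + x·cos(y) = C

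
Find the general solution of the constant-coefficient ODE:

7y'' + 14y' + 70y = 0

Characteristic equation: 7r² + 14r + 70 = 0
Divide by 7: r² + 2r + 10 = 0
Roots: r = -1 ± 3i (complex conjugates)
General solution: y = e^(-x)(C₁cos(3x) + C₂sin(3x))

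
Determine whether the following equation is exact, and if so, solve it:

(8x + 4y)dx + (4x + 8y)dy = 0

Verify exactness: ∂M/∂y = ∂N/∂x ✓
Find F(x,y) such that ∂F/∂x = M, ∂F/∂y = N
Solution: 4x² + 4xy + 4y² = C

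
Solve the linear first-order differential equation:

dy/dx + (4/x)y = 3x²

Using integrating factor method:

General solution: y = (3/7)x^3 + Cx^(-4)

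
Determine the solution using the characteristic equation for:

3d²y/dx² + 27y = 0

Characteristic equation: 3r² + 27 = 0
Divide by 3: r² + 9 = 0
Roots: r = ±3i (complex conjugates)
General solution: y = C₁cos(3x) + C₂sin(3x)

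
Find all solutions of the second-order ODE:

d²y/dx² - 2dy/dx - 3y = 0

Characteristic equation: r² - 2r - 3 = 0
Roots: r = 3, -1 (distinct real)
General solution: y = C₁e^(3x) + C₂e^(-x)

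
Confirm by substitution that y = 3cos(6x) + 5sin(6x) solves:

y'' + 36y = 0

Verification:
y'' = -108cos(6x) - 180sin(6x)
y'' + 36y = 0 ✓

Yes, it is a solution.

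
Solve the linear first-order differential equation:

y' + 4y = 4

Using integrating factor method:

General solution: y = 1 + Ce^(-4x)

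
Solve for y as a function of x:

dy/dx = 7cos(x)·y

Separating variables and integrating:
ln|y| = 7sin(x) + C

General solution: y = Ce^(7sin(x))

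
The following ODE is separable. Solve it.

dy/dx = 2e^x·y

Separating variables and integrating:
ln|y| = 2e^x + C

General solution: y = Ce^(2e^x)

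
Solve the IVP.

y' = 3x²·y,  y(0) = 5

General solution: y = Ce^(x³)
Applying IC y(0) = 5:
Particular solution: y = 5e^(x³)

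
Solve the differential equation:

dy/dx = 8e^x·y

Separating variables and integrating:
ln|y| = 8e^x + C

General solution: y = Ce^(8e^x)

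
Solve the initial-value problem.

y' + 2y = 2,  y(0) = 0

General solution: y = 1 + Ce^(-2x)
Applying y(0) = 0: C = 0 - 1 = -1
Particular solution: y = 1 - e^(-2x)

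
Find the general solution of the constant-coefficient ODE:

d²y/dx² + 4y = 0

Characteristic equation: r² + 4 = 0
Roots: r = ±2i (complex conjugates)
General solution: y = C₁cos(2x) + C₂sin(2x)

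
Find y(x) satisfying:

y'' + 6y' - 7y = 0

Characteristic equation: r² + 6r - 7 = 0
Roots: r = 1, -7 (distinct real)
General solution: y = C₁e^x + C₂e^(-7x)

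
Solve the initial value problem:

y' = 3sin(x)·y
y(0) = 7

General solution: y = Ce^(-3cos(x))
Applying IC y(0) = 7:
Particular solution: y = 7e^(3(1-cos(x)))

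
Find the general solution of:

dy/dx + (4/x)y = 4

Using integrating factor method:

General solution: y = (4/5)x + Cx^(-4)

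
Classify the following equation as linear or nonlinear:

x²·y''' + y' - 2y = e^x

Linear (y and its derivatives appear to the first power only, no products of y terms)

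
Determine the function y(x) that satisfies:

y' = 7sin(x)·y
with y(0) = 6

General solution: y = Ce^(-7cos(x))
Applying IC y(0) = 6:
Particular solution: y = 6e^(7(1-cos(x)))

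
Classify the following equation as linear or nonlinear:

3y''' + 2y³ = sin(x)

Nonlinear (y³ term)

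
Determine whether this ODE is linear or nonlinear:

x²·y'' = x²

Linear (y and its derivatives appear to the first power only, no products of y terms)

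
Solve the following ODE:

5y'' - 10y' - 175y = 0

Characteristic equation: 5r² - 10r - 175 = 0
Divide by 5: r² - 2r - 35 = 0
Roots: r = 7, -5 (distinct real)
General solution: y = C₁e^(7x) + C₂e^(-5x)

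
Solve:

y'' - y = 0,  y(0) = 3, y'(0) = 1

General solution: y = C₁e^x + C₂e^(-x)
Applying ICs: C₁ = 2, C₂ = 1
Particular solution: y = 2e^x + e^(-x)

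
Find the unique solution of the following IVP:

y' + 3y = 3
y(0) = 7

General solution: y = 1 + Ce^(-3x)
Applying y(0) = 7: C = 7 - 1 = 6
Particular solution: y = 1 + 6e^(-3x)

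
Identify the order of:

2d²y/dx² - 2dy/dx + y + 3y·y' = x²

The order is 2 (highest derivative is of order 2).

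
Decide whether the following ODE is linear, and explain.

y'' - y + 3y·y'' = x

Nonlinear (y·y'' term)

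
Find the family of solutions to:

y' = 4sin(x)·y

Separating variables and integrating:
ln|y| = -4cos(x) + C

General solution: y = Ce^(-4cos(x))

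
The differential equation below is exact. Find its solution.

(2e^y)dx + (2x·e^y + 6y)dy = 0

Verify exactness: ∂M/∂y = ∂N/∂x ✓
Find F(x,y) such that ∂F/∂x = M, ∂F/∂y = N
Solution: 2x·e^y + 3y² = C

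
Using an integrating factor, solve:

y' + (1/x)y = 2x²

Using integrating factor method:

General solution: y = (1/2)x^3 + C/x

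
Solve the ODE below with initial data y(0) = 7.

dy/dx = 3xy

General solution: y = Ce^(3x²/2)
Applying IC y(0) = 7:
Particular solution: y = 7e^(3x²/2)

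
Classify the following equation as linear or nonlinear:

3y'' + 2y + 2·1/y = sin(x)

Nonlinear (1/y term)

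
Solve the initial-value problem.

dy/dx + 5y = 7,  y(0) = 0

General solution: y = 7/5 + Ce^(-5x)
Applying y(0) = 0: C = 0 - 7/5 = -7/5
Particular solution: y = 7/5 - (7/5)e^(-5x)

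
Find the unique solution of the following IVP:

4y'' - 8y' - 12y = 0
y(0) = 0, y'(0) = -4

General solution: y = C₁e^(3x) + C₂e^(-x)
Applying ICs: C₁ = -1, C₂ = 1
Particular solution: y = -e^(3x) + e^(-x)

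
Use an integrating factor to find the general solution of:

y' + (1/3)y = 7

Using integrating factor method:

General solution: y = 21 + Ce^(-x/3)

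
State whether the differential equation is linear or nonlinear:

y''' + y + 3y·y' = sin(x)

Nonlinear (product y·y')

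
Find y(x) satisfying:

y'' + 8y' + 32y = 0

Characteristic equation: r² + 8r + 32 = 0
Roots: r = -4 ± 4i (complex conjugates)
General solution: y = e^(-4x)(C₁cos(4x) + C₂sin(4x))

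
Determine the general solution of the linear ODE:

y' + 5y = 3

Using integrating factor method:

General solution: y = 3/5 + Ce^(-5x)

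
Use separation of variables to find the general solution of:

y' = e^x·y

Separating variables and integrating:
ln|y| = e^x + C

General solution: y = Ce^(e^x)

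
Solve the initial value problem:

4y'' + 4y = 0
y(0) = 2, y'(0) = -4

General solution: y = C₁cos(x) + C₂sin(x)
Complex roots r = ±i
Applying ICs: C₁ = 2, C₂ = -4
Particular solution: y = 2cos(x) - 4sin(x)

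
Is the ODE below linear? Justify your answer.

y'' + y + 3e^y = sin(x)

No. Nonlinear (e^y is nonlinear in y)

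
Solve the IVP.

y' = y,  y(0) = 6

General solution: y = Ce^x
Applying IC y(0) = 6:
Particular solution: y = 6e^x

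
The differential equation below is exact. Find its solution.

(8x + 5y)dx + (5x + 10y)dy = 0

Verify exactness: ∂M/∂y = ∂N/∂x ✓
Find F(x,y) such that ∂F/∂x = M, ∂F/∂y = N
Solution: 4x² + 5xy + 5y² = C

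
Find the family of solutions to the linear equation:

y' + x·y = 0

Using integrating factor method:

General solution: y = Ce^(-x^2/2)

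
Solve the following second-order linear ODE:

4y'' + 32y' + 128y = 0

Characteristic equation: 4r² + 32r + 128 = 0
Divide by 4: r² + 8r + 32 = 0
Roots: r = -4 ± 4i (complex conjugates)
General solution: y = e^(-4x)(C₁cos(4x) + C₂sin(4x))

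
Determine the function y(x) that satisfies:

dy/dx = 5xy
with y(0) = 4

General solution: y = Ce^(5x²/2)
Applying IC y(0) = 4:
Particular solution: y = 4e^(5x²/2)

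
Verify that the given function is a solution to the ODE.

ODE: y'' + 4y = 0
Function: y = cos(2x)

Verification:
y'' = -4cos(2x)
y'' + 4y = 0 ✓

Yes, it is a solution.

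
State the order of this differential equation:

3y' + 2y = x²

The order is 1 (highest derivative is of order 1).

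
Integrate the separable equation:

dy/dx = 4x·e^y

Separating variables and integrating:
-e^(-y) = 2x² + C

General solution: y = -ln(C - 2x²)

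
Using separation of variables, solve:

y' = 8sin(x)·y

Separating variables and integrating:
ln|y| = -8cos(x) + C

General solution: y = Ce^(-8cos(x))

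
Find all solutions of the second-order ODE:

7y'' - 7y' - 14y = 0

Characteristic equation: 7r² - 7r - 14 = 0
Divide by 7: r² - r - 2 = 0
Roots: r = 2, -1 (distinct real)
General solution: y = C₁e^(2x) + C₂e^(-x)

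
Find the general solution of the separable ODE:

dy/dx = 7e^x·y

Separating variables and integrating:
ln|y| = 7e^x + C

General solution: y = Ce^(7e^x)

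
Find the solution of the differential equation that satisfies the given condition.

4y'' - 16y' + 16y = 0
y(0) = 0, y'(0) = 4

General solution: y = (C₁ + C₂x)e^(2x)
Repeated root r = 2
Applying ICs: C₁ = 0, C₂ = 4
Particular solution: y = 4xe^(2x)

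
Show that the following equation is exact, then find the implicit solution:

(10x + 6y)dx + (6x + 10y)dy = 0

Verify exactness: ∂M/∂y = ∂N/∂x ✓
Find F(x,y) such that ∂F/∂x = M, ∂F/∂y = N
Solution: 5x² + 6xy + 5y² = C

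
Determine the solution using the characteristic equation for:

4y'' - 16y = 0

Characteristic equation: 4r² - 16 = 0
Divide by 4: r² - 4 = 0
Roots: r = 2, -2 (distinct real)
General solution: y = C₁e^(2x) + C₂e^(-2x)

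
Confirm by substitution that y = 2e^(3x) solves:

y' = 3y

Verification:
y = 2e^(3x)
y' = 6e^(3x)
3y = 6e^(3x)
y' = 3y ✓

Yes, it is a solution.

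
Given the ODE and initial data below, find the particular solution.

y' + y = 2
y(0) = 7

General solution: y = 2 + Ce^(-x)
Applying y(0) = 7: C = 7 - 2 = 5
Particular solution: y = 2 + 5e^(-x)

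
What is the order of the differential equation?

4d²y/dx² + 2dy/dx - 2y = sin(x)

The order is 2 (highest derivative is of order 2).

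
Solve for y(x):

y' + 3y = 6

Using integrating factor method:

General solution: y = 2 + Ce^(-3x)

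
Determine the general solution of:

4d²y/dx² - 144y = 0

Characteristic equation: 4r² - 144 = 0
Divide by 4: r² - 36 = 0
Roots: r = 6, -6 (distinct real)
General solution: y = C₁e^(6x) + C₂e^(-6x)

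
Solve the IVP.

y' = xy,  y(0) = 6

General solution: y = Ce^(x²/2)
Applying IC y(0) = 6:
Particular solution: y = 6e^(x²/2)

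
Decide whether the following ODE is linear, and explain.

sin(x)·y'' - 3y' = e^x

Linear (y and its derivatives appear to the first power only, no products of y terms)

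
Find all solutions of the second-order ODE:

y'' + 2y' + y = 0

Characteristic equation: r² + 2r + 1 = 0
Factored: (r + 1)² = 0
Repeated root: r = -1
General solution: y = (C₁ + C₂x)e^(-x)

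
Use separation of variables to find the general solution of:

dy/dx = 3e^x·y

Separating variables and integrating:
ln|y| = 3e^x + C

General solution: y = Ce^(3e^x)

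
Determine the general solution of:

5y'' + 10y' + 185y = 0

Characteristic equation: 5r² + 10r + 185 = 0
Divide by 5: r² + 2r + 37 = 0
Roots: r = -1 ± 6i (complex conjugates)
General solution: y = e^(-x)(C₁cos(6x) + C₂sin(6x))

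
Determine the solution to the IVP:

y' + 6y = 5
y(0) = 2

General solution: y = 5/6 + Ce^(-6x)
Applying y(0) = 2: C = 2 - 5/6 = 7/6
Particular solution: y = 5/6 + (7/6)e^(-6x)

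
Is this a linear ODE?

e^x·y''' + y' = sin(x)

Yes. Linear (y and its derivatives appear to the first power only, no products of y terms)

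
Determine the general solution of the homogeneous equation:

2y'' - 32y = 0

Characteristic equation: 2r² - 32 = 0
Divide by 2: r² - 16 = 0
Roots: r = 4, -4 (distinct real)
General solution: y = C₁e^(4x) + C₂e^(-4x)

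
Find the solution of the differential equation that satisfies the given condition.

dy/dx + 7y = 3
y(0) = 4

General solution: y = 3/7 + Ce^(-7x)
Applying y(0) = 4: C = 4 - 3/7 = 25/7
Particular solution: y = 3/7 + (25/7)e^(-7x)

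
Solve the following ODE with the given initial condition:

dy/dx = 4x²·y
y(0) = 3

General solution: y = Ce^(4x³/3)
Applying IC y(0) = 3:
Particular solution: y = 3e^(4x³/3)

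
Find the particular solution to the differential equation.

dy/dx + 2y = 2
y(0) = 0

General solution: y = 1 + Ce^(-2x)
Applying y(0) = 0: C = 0 - 1 = -1
Particular solution: y = 1 - e^(-2x)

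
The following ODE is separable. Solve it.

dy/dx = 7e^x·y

Separating variables and integrating:
ln|y| = 7e^x + C

General solution: y = Ce^(7e^x)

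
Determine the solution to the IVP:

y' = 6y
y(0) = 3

General solution: y = Ce^(6x)
Applying IC y(0) = 3:
Particular solution: y = 3e^(6x)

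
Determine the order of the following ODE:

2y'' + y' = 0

The order is 2 (highest derivative is of order 2).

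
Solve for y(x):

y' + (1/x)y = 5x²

Using integrating factor method:

General solution: y = (5/4)x^3 + C/x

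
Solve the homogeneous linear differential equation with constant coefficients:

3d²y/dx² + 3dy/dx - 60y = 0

Characteristic equation: 3r² + 3r - 60 = 0
Divide by 3: r² + r - 20 = 0
Roots: r = 4, -5 (distinct real)
General solution: y = C₁e^(4x) + C₂e^(-5x)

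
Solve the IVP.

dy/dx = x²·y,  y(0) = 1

General solution: y = Ce^(x³/3)
Applying IC y(0) = 1:
Particular solution: y = e^(x³/3)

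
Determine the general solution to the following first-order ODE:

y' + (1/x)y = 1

Using integrating factor method:

General solution: y = (1/2)x + C/x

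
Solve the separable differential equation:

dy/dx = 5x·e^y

Separating variables and integrating:
-e^(-y) = 5x²/2 + C

General solution: y = -ln(C - 5x²/2)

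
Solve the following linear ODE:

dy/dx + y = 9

Using integrating factor method:

General solution: y = 9 + Ce^(-x)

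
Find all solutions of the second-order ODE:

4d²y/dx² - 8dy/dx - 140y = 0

Characteristic equation: 4r² - 8r - 140 = 0
Divide by 4: r² - 2r - 35 = 0
Roots: r = 7, -5 (distinct real)
General solution: y = C₁e^(7x) + C₂e^(-5x)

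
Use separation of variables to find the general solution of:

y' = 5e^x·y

Separating variables and integrating:
ln|y| = 5e^x + C

General solution: y = Ce^(5e^x)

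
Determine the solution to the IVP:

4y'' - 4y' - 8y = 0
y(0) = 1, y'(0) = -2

General solution: y = C₁e^(2x) + C₂e^(-x)
Applying ICs: C₁ = -1/3, C₂ = 4/3
Particular solution: y = -(1/3)e^(2x) + (4/3)e^(-x)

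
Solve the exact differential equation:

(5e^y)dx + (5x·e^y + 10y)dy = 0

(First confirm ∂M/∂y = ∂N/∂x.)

Verify exactness: ∂M/∂y = ∂N/∂x ✓
Find F(x,y) such that ∂F/∂x = M, ∂F/∂y = N
Solution: 5x·e^y + 5y² = C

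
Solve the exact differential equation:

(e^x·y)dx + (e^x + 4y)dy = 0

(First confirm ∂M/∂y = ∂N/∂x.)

Verify exactness: ∂M/∂y = ∂N/∂x ✓
Find F(x,y) such that ∂F/∂x = M, ∂F/∂y = N
Solution: e^x·y + 2y² = C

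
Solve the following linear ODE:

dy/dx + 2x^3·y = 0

Using integrating factor method:

General solution: y = Ce^(-x^4/2)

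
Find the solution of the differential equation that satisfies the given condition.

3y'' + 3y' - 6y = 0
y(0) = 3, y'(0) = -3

General solution: y = C₁e^x + C₂e^(-2x)
Applying ICs: C₁ = 1, C₂ = 2
Particular solution: y = e^x + 2e^(-2x)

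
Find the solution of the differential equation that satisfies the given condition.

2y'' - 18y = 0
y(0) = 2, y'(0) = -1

General solution: y = C₁e^(3x) + C₂e^(-3x)
Applying ICs: C₁ = 5/6, C₂ = 7/6
Particular solution: y = (5/6)e^(3x) + (7/6)e^(-3x)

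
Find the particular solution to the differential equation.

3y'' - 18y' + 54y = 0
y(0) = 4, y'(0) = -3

General solution: y = e^(3x)(C₁cos(3x) + C₂sin(3x))
Complex roots r = 3 ± 3i
Applying ICs: C₁ = 4, C₂ = -5
Particular solution: y = e^(3x)(4cos(3x) - 5sin(3x))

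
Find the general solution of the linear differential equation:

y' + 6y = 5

Using integrating factor method:

General solution: y = 5/6 + Ce^(-6x)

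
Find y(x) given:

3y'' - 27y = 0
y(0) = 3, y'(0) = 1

General solution: y = C₁e^(3x) + C₂e^(-3x)
Applying ICs: C₁ = 5/3, C₂ = 4/3
Particular solution: y = (5/3)e^(3x) + (4/3)e^(-3x)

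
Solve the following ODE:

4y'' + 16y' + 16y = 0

Characteristic equation: 4r² + 16r + 16 = 0
Divide by 4: r² + 4r + 4 = 0
Factored: (r + 2)² = 0
Repeated root: r = -2
General solution: y = (C₁ + C₂x)e^(-2x)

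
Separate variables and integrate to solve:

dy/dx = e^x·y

Separating variables and integrating:
ln|y| = e^x + C

General solution: y = Ce^(e^x)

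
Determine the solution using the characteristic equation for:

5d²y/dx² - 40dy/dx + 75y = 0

Characteristic equation: 5r² - 40r + 75 = 0
Divide by 5: r² - 8r + 15 = 0
Roots: r = 3, 5 (distinct real)
General solution: y = C₁e^(3x) + C₂e^(5x)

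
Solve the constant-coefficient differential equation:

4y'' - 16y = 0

Characteristic equation: 4r² - 16 = 0
Divide by 4: r² - 4 = 0
Roots: r = 2, -2 (distinct real)
General solution: y = C₁e^(2x) + C₂e^(-2x)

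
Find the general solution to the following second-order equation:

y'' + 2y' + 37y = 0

Characteristic equation: r² + 2r + 37 = 0
Roots: r = -1 ± 6i (complex conjugates)
General solution: y = e^(-x)(C₁cos(6x) + C₂sin(6x))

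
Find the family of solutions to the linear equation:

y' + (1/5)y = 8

Using integrating factor method:

General solution: y = 40 + Ce^(-x/5)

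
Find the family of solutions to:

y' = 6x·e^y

Separating variables and integrating:
-e^(-y) = 3x² + C

General solution: y = -ln(C - 3x²)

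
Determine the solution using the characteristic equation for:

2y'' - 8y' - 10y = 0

Characteristic equation: 2r² - 8r - 10 = 0
Divide by 2: r² - 4r - 5 = 0
Roots: r = 5, -1 (distinct real)
General solution: y = C₁e^(5x) + C₂e^(-x)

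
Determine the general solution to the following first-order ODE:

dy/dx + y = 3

Using integrating factor method:

General solution: y = 3 + Ce^(-x)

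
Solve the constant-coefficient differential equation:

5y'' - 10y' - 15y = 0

Characteristic equation: 5r² - 10r - 15 = 0
Divide by 5: r² - 2r - 3 = 0
Roots: r = 3, -1 (distinct real)
General solution: y = C₁e^(3x) + C₂e^(-x)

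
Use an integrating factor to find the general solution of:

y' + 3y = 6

Using integrating factor method:

General solution: y = 2 + Ce^(-3x)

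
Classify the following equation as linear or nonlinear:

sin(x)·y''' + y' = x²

Linear (y and its derivatives appear to the first power only, no products of y terms)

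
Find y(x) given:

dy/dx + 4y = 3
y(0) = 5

General solution: y = 3/4 + Ce^(-4x)
Applying y(0) = 5: C = 5 - 3/4 = 17/4
Particular solution: y = 3/4 + (17/4)e^(-4x)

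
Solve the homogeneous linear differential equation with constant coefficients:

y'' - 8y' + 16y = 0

Characteristic equation: r² - 8r + 16 = 0
Factored: (r - 4)² = 0
Repeated root: r = 4
General solution: y = (C₁ + C₂x)e^(4x)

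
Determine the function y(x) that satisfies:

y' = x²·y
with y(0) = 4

General solution: y = Ce^(x³/3)
Applying IC y(0) = 4:
Particular solution: y = 4e^(x³/3)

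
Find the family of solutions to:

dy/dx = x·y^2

Separating variables and integrating:
-1/y = x^2/2 + C

General solution: y^-1 = (-1/2)x^2 + C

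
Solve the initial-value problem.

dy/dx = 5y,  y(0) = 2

General solution: y = Ce^(5x)
Applying IC y(0) = 2:
Particular solution: y = 2e^(5x)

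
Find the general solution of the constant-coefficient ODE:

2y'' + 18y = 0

Characteristic equation: 2r² + 18 = 0
Divide by 2: r² + 9 = 0
Roots: r = ±3i (complex conjugates)
General solution: y = C₁cos(3x) + C₂sin(3x)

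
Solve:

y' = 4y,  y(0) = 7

General solution: y = Ce^(4x)
Applying IC y(0) = 7:
Particular solution: y = 7e^(4x)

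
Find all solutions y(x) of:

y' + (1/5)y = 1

Using integrating factor method:

General solution: y = 5 + Ce^(-x/5)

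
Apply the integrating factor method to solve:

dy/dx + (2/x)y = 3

Using integrating factor method:

General solution: y = x + Cx^(-2)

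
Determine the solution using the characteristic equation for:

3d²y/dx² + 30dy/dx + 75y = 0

Characteristic equation: 3r² + 30r + 75 = 0
Divide by 3: r² + 10r + 25 = 0
Factored: (r + 5)² = 0
Repeated root: r = -5
General solution: y = (C₁ + C₂x)e^(-5x)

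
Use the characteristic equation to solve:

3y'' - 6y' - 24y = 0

Characteristic equation: 3r² - 6r - 24 = 0
Divide by 3: r² - 2r - 8 = 0
Roots: r = 4, -2 (distinct real)
General solution: y = C₁e^(4x) + C₂e^(-2x)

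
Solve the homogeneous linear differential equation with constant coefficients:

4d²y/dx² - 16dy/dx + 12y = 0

Characteristic equation: 4r² - 16r + 12 = 0
Divide by 4: r² - 4r + 3 = 0
Roots: r = 1, 3 (distinct real)
General solution: y = C₁e^x + C₂e^(3x)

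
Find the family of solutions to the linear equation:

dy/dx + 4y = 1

Using integrating factor method:

General solution: y = 1/4 + Ce^(-4x)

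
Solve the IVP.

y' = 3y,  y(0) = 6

General solution: y = Ce^(3x)
Applying IC y(0) = 6:
Particular solution: y = 6e^(3x)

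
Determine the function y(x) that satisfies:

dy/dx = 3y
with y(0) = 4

General solution: y = Ce^(3x)
Applying IC y(0) = 4:
Particular solution: y = 4e^(3x)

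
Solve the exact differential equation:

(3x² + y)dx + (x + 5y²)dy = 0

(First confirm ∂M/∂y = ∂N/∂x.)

Verify exactness: ∂M/∂y = ∂N/∂x ✓
Find F(x,y) such that ∂F/∂x = M, ∂F/∂y = N
Solution: x³ + xy + 5y³/3 = C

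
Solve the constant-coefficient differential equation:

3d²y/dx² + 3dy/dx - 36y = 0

Characteristic equation: 3r² + 3r - 36 = 0
Divide by 3: r² + r - 12 = 0
Roots: r = 3, -4 (distinct real)
General solution: y = C₁e^(3x) + C₂e^(-4x)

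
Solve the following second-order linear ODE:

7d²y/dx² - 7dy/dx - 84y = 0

Characteristic equation: 7r² - 7r - 84 = 0
Divide by 7: r² - r - 12 = 0
Roots: r = 4, -3 (distinct real)
General solution: y = C₁e^(4x) + C₂e^(-3x)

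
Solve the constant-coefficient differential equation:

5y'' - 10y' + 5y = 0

Characteristic equation: 5r² - 10r + 5 = 0
Divide by 5: r² - 2r + 1 = 0
Factored: (r - 1)² = 0
Repeated root: r = 1
General solution: y = (C₁ + C₂x)e^x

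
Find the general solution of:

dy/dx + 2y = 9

Using integrating factor method:

General solution: y = 9/2 + Ce^(-2x)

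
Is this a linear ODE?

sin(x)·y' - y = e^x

Yes. Linear (y and its derivatives appear to the first power only, no products of y terms)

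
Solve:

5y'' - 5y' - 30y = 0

Characteristic equation: 5r² - 5r - 30 = 0
Divide by 5: r² - r - 6 = 0
Roots: r = 3, -2 (distinct real)
General solution: y = C₁e^(3x) + C₂e^(-2x)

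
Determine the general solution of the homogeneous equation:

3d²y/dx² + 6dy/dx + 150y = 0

Characteristic equation: 3r² + 6r + 150 = 0
Divide by 3: r² + 2r + 50 = 0
Roots: r = -1 ± 7i (complex conjugates)
General solution: y = e^(-x)(C₁cos(7x) + C₂sin(7x))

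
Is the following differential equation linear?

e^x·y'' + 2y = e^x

Yes. Linear (y and its derivatives appear to the first power only, no products of y terms)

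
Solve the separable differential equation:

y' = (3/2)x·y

Separating variables and integrating:
ln|y| = 3x^2/4 + C

General solution: y = Ce^(3x^2/4)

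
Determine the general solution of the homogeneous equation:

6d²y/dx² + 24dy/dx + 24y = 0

Characteristic equation: 6r² + 24r + 24 = 0
Divide by 6: r² + 4r + 4 = 0
Factored: (r + 2)² = 0
Repeated root: r = -2
General solution: y = (C₁ + C₂x)e^(-2x)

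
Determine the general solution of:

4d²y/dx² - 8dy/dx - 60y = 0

Characteristic equation: 4r² - 8r - 60 = 0
Divide by 4: r² - 2r - 15 = 0
Roots: r = 5, -3 (distinct real)
General solution: y = C₁e^(5x) + C₂e^(-3x)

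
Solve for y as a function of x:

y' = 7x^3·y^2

Separating variables and integrating:
-1/y = 7x^4/4 + C

General solution: y^-1 = (-7/4)x^4 + C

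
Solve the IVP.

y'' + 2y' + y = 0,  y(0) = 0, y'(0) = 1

General solution: y = (C₁ + C₂x)e^(-x)
Repeated root r = -1
Applying ICs: C₁ = 0, C₂ = 1
Particular solution: y = xe^(-x)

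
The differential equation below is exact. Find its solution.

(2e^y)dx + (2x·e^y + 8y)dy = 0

Verify exactness: ∂M/∂y = ∂N/∂x ✓
Find F(x,y) such that ∂F/∂x = M, ∂F/∂y = N
Solution: 2x·e^y + 4y² = C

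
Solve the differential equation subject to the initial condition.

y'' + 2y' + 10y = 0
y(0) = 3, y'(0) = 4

General solution: y = e^(-x)(C₁cos(3x) + C₂sin(3x))
Complex roots r = -1 ± 3i
Applying ICs: C₁ = 3, C₂ = 7/3
Particular solution: y = e^(-x)(3cos(3x) + (7/3)sin(3x))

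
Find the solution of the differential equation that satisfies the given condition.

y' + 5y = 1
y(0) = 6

General solution: y = 1/5 + Ce^(-5x)
Applying y(0) = 6: C = 6 - 1/5 = 29/5
Particular solution: y = 1/5 + (29/5)e^(-5x)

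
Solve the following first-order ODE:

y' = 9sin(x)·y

Separating variables and integrating:
ln|y| = -9cos(x) + C

General solution: y = Ce^(-9cos(x))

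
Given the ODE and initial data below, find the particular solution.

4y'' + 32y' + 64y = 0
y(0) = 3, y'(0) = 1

General solution: y = (C₁ + C₂x)e^(-4x)
Repeated root r = -4
Applying ICs: C₁ = 3, C₂ = 13
Particular solution: y = (3 + 13x)e^(-4x)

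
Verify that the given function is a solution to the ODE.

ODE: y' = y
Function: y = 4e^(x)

Verification:
y = 4e^(x)
y' = 4e^(x)
y = 4e^(x)
y' = y ✓

Yes, it is a solution.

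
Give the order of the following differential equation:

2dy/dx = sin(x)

The order is 1 (highest derivative is of order 1).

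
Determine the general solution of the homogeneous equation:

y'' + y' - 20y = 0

Characteristic equation: r² + r - 20 = 0
Roots: r = 4, -5 (distinct real)
General solution: y = C₁e^(4x) + C₂e^(-5x)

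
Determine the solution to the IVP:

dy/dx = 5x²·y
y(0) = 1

General solution: y = Ce^(5x³/3)
Applying IC y(0) = 1:
Particular solution: y = e^(5x³/3)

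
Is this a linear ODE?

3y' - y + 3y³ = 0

No. Nonlinear (y³ term)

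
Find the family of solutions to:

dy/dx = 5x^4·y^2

Separating variables and integrating:
-1/y = x^5 + C

General solution: y^-1 = -x^5 + C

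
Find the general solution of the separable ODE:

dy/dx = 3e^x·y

Separating variables and integrating:
ln|y| = 3e^x + C

General solution: y = Ce^(3e^x)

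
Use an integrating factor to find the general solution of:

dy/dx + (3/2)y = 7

Using integrating factor method:

General solution: y = 14/3 + Ce^(-3x/2)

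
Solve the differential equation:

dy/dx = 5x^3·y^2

Separating variables and integrating:
-1/y = 5x^4/4 + C

General solution: y^-1 = (-5/4)x^4 + C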